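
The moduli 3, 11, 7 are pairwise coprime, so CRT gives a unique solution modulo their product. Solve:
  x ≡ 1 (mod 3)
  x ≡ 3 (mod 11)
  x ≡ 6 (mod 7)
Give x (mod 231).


Moduli 3, 11, 7 are pairwise coprime; by CRT there is a unique solution modulo M = 3 · 11 · 7 = 231.
Solve pairwise, accumulating the modulus:
  Start with x ≡ 1 (mod 3).
  Combine with x ≡ 3 (mod 11): since gcd(3, 11) = 1, we get a unique residue mod 33.
    Write x = 1 + 3·t and substitute into x ≡ 3 (mod 11): 3·t ≡ 3 − 1 = 2 (mod 11).
    The inverse of 3 mod 11 is 4 (since 3·4 = 12 = 1·11 + 1), so t ≡ 4·2 = 8 ≡ 8 (mod 11).
    Then x = 1 + 3·8 = 25, valid modulo lcm(3, 11) = 33: x ≡ 25 (mod 33).
  Combine with x ≡ 6 (mod 7): since gcd(33, 7) = 1, we get a unique residue mod 231.
    Write x = 25 + 33·t and substitute into x ≡ 6 (mod 7): 33·t ≡ 6 − 25 = -19 (mod 7).
    Reduce coefficients mod 7: 5·t ≡ 2 (mod 7).
    The inverse of 5 mod 7 is 3 (since 5·3 = 15 = 2·7 + 1), so t ≡ 3·2 = 6 ≡ 6 (mod 7).
    Then x = 25 + 33·6 = 223, valid modulo lcm(33, 7) = 231: x ≡ 223 (mod 231).
Verify: 223 mod 3 = 1 ✓, 223 mod 11 = 3 ✓, 223 mod 7 = 6 ✓.

x ≡ 223 (mod 231).


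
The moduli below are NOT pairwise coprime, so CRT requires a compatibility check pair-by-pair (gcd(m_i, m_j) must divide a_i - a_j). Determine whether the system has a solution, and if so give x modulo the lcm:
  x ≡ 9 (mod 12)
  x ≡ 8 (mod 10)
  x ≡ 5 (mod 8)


Moduli 12, 10, 8 are not pairwise coprime, so CRT works modulo lcm(m_i) when all pairwise compatibility conditions hold.
Pairwise compatibility: gcd(m_i, m_j) must divide a_i - a_j for every pair.
Merge one congruence at a time:
  Start: x ≡ 9 (mod 12).
  Combine with x ≡ 8 (mod 10): gcd(12, 10) = 2, and 8 - 9 = -1 is NOT divisible by 2.
    ⇒ system is inconsistent (no integer solution).

No solution (the system is inconsistent).


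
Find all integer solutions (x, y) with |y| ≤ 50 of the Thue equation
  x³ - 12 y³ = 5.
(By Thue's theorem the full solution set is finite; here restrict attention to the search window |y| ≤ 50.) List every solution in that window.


The equation is x³ - 12y³ = 5. For fixed y, x³ = 12·y³ + 5, so a solution requires the RHS to be a perfect cube.
Strategy: iterate y from -50 to 50, compute RHS = 12·y³ + 5, and check whether it is a (positive or negative) perfect cube.
Check small values of y:
  y = 0: RHS = 5 is not a perfect cube.
  y = 1: RHS = 17 is not a perfect cube.
  y = -1: RHS = -7 is not a perfect cube.
  y = 2: RHS = 101 is not a perfect cube.
  y = -2: RHS = -91 is not a perfect cube.
  y = 3: RHS = 329 is not a perfect cube.
  y = -3: RHS = -319 is not a perfect cube.
Continuing the search up to |y| = 50 finds no solutions either.
No (x, y) in the scanned range satisfies the equation.

No integer solutions with |y| ≤ 50.


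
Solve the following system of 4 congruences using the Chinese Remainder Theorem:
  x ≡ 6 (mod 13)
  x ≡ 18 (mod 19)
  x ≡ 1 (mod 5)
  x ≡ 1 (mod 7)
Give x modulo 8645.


Product of moduli M = 13 · 19 · 5 · 7 = 8645.
Merge one congruence at a time:
  Start: x ≡ 6 (mod 13).
  Combine with x ≡ 18 (mod 19); new modulus lcm = 247.
    Write x = 6 + 13·t and substitute into x ≡ 18 (mod 19): 13·t ≡ 18 − 6 = 12 (mod 19).
    The inverse of 13 mod 19 is 3 (since 13·3 = 39 = 2·19 + 1), so t ≡ 3·12 = 36 ≡ 17 (mod 19).
    Then x = 6 + 13·17 = 227, valid modulo lcm(13, 19) = 247: x ≡ 227 (mod 247).
  Combine with x ≡ 1 (mod 5); new modulus lcm = 1235.
    Write x = 227 + 247·t and substitute into x ≡ 1 (mod 5): 247·t ≡ 1 − 227 = -226 (mod 5).
    Reduce coefficients mod 5: 2·t ≡ 4 (mod 5).
    The inverse of 2 mod 5 is 3 (since 2·3 = 6 = 1·5 + 1), so t ≡ 3·4 = 12 ≡ 2 (mod 5).
    Then x = 227 + 247·2 = 721, valid modulo lcm(247, 5) = 1235: x ≡ 721 (mod 1235).
  Combine with x ≡ 1 (mod 7); new modulus lcm = 8645.
    Write x = 721 + 1235·t and substitute into x ≡ 1 (mod 7): 1235·t ≡ 1 − 721 = -720 (mod 7).
    Reduce coefficients mod 7: 3·t ≡ 1 (mod 7).
    The inverse of 3 mod 7 is 5 (since 3·5 = 15 = 2·7 + 1), so t ≡ 5·1 = 5 ≡ 5 (mod 7).
    Then x = 721 + 1235·5 = 6896, valid modulo lcm(1235, 7) = 8645: x ≡ 6896 (mod 8645).
Verify against each original: 6896 mod 13 = 6, 6896 mod 19 = 18, 6896 mod 5 = 1, 6896 mod 7 = 1.

x ≡ 6896 (mod 8645).


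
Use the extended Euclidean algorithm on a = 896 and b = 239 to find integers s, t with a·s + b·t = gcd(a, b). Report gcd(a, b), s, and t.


Euclidean algorithm on (896, 239) — divide until remainder is 0:
  896 = 3 · 239 + 179
  239 = 1 · 179 + 60
  179 = 2 · 60 + 59
  60 = 1 · 59 + 1
  59 = 59 · 1 + 0
gcd(896, 239) = 1.
Track Bezout coefficients alongside the remainders: start with r₀ = 896 = a·1 + b·0 (s = 1, t = 0) and r₁ = 239 = a·0 + b·1 (s = 0, t = 1); each new remainder r_{k+1} = r_{k-1} − q_k·r_k inherits s_{k+1} = s_{k-1} − q_k·s_k, t_{k+1} = t_{k-1} − q_k·t_k, so r_k = a·s_k + b·t_k at every step:
  q = 3: r = 179, s = 1 − 3·0 = 1, t = 0 − 3·1 = -3  (check: 896·1 + 239·(-3) = 179)
  q = 1: r = 60, s = 0 − 1·1 = -1, t = 1 − 1·(-3) = 4  (check: 896·(-1) + 239·4 = 60)
  q = 2: r = 59, s = 1 − 2·(-1) = 3, t = -3 − 2·4 = -11  (check: 896·3 + 239·(-11) = 59)
  q = 1: r = 1, s = -1 − 1·3 = -4, t = 4 − 1·(-11) = 15  (check: 896·(-4) + 239·15 = 1)
The row with r = 1 (the gcd) gives the Bezout coefficients s = -4, t = 15.
Result: 896 · (-4) + 239 · (15) = 1.

gcd(896, 239) = 1; s = -4, t = 15 (check: 896·(-4) + 239·15 = 1).


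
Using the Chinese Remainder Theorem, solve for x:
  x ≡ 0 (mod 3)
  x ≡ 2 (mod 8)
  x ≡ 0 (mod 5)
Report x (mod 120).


Moduli 3, 8, 5 are pairwise coprime; by CRT there is a unique solution modulo M = 3 · 8 · 5 = 120.
Solve pairwise, accumulating the modulus:
  Start with x ≡ 0 (mod 3).
  Combine with x ≡ 2 (mod 8): since gcd(3, 8) = 1, we get a unique residue mod 24.
    Write x = 0 + 3·t and substitute into x ≡ 2 (mod 8): 3·t ≡ 2 − 0 = 2 (mod 8).
    The inverse of 3 mod 8 is 3 (since 3·3 = 9 = 1·8 + 1), so t ≡ 3·2 = 6 ≡ 6 (mod 8).
    Then x = 0 + 3·6 = 18, valid modulo lcm(3, 8) = 24: x ≡ 18 (mod 24).
  Combine with x ≡ 0 (mod 5): since gcd(24, 5) = 1, we get a unique residue mod 120.
    Write x = 18 + 24·t and substitute into x ≡ 0 (mod 5): 24·t ≡ 0 − 18 = -18 (mod 5).
    Reduce coefficients mod 5: 4·t ≡ 2 (mod 5).
    The inverse of 4 mod 5 is 4 (since 4·4 = 16 = 3·5 + 1), so t ≡ 4·2 = 8 ≡ 3 (mod 5).
    Then x = 18 + 24·3 = 90, valid modulo lcm(24, 5) = 120: x ≡ 90 (mod 120).
Verify: 90 mod 3 = 0 ✓, 90 mod 8 = 2 ✓, 90 mod 5 = 0 ✓.

x ≡ 90 (mod 120).


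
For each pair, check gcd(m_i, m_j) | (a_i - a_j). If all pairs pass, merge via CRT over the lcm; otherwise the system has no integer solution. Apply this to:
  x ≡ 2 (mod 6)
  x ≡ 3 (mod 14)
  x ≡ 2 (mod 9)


Moduli 6, 14, 9 are not pairwise coprime, so CRT works modulo lcm(m_i) when all pairwise compatibility conditions hold.
Pairwise compatibility: gcd(m_i, m_j) must divide a_i - a_j for every pair.
Merge one congruence at a time:
  Start: x ≡ 2 (mod 6).
  Combine with x ≡ 3 (mod 14): gcd(6, 14) = 2, and 3 - 2 = 1 is NOT divisible by 2.
    ⇒ system is inconsistent (no integer solution).

No solution (the system is inconsistent).


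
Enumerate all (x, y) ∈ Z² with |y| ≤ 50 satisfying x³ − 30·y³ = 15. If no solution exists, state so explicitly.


The equation is x³ - 30y³ = 15. For fixed y, x³ = 30·y³ + 15, so a solution requires the RHS to be a perfect cube.
Strategy: iterate y from -50 to 50, compute RHS = 30·y³ + 15, and check whether it is a (positive or negative) perfect cube.
Check small values of y:
  y = 0: RHS = 15 is not a perfect cube.
  y = 1: RHS = 45 is not a perfect cube.
  y = -1: RHS = -15 is not a perfect cube.
  y = 2: RHS = 255 is not a perfect cube.
  y = -2: RHS = -225 is not a perfect cube.
  y = 3: RHS = 825 is not a perfect cube.
  y = -3: RHS = -795 is not a perfect cube.
Continuing the search up to |y| = 50 finds no solutions either.
No (x, y) in the scanned range satisfies the equation.

No integer solutions with |y| ≤ 50.


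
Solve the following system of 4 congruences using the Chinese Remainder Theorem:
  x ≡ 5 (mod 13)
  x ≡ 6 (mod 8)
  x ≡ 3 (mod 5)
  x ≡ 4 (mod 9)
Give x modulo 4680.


Product of moduli M = 13 · 8 · 5 · 9 = 4680.
Merge one congruence at a time:
  Start: x ≡ 5 (mod 13).
  Combine with x ≡ 6 (mod 8); new modulus lcm = 104.
    Write x = 5 + 13·t and substitute into x ≡ 6 (mod 8): 13·t ≡ 6 − 5 = 1 (mod 8).
    Reduce coefficients mod 8: 5·t ≡ 1 (mod 8).
    The inverse of 5 mod 8 is 5 (since 5·5 = 25 = 3·8 + 1), so t ≡ 5·1 = 5 ≡ 5 (mod 8).
    Then x = 5 + 13·5 = 70, valid modulo lcm(13, 8) = 104: x ≡ 70 (mod 104).
  Combine with x ≡ 3 (mod 5); new modulus lcm = 520.
    Write x = 70 + 104·t and substitute into x ≡ 3 (mod 5): 104·t ≡ 3 − 70 = -67 (mod 5).
    Reduce coefficients mod 5: 4·t ≡ 3 (mod 5).
    The inverse of 4 mod 5 is 4 (since 4·4 = 16 = 3·5 + 1), so t ≡ 4·3 = 12 ≡ 2 (mod 5).
    Then x = 70 + 104·2 = 278, valid modulo lcm(104, 5) = 520: x ≡ 278 (mod 520).
  Combine with x ≡ 4 (mod 9); new modulus lcm = 4680.
    Write x = 278 + 520·t and substitute into x ≡ 4 (mod 9): 520·t ≡ 4 − 278 = -274 (mod 9).
    Reduce coefficients mod 9: 7·t ≡ 5 (mod 9).
    The inverse of 7 mod 9 is 4 (since 7·4 = 28 = 3·9 + 1), so t ≡ 4·5 = 20 ≡ 2 (mod 9).
    Then x = 278 + 520·2 = 1318, valid modulo lcm(520, 9) = 4680: x ≡ 1318 (mod 4680).
Verify against each original: 1318 mod 13 = 5, 1318 mod 8 = 6, 1318 mod 5 = 3, 1318 mod 9 = 4.

x ≡ 1318 (mod 4680).


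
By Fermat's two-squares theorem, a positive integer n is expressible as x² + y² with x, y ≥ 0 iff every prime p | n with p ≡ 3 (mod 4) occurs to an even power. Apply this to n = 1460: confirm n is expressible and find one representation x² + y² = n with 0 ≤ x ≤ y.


Step 1: Factor n = 1460 = 2^2 · 5 · 73.
Step 2: Check the mod-4 condition on each prime factor: 2 = 2 (special); 5 ≡ 1 (mod 4), exponent 1; 73 ≡ 1 (mod 4), exponent 1.
All primes ≡ 3 (mod 4) appear to even exponent (or don't appear), so by the two-squares theorem n IS expressible as a sum of two squares.
Step 3: Build a representation. Group n = k² · m with k = 2 and m = 5 · 73 = 365 (a product of primes ≡ 1 (mod 4)); a representation of m scales to one of n via (k·x)² + (k·y)² = k²(x² + y²). Each prime p ≡ 1 (mod 4) is itself a sum of two squares; find a² by testing p − a² for a perfect square:
  5: 5 − 1² = 4 = 2² ⇒ 5 = 1² + 2².
  73: 73 − 1² = 72, 73 − 2² = 69, 73 − 3² = 64 = 8² ⇒ 73 = 3² + 8².
  Combine using the Brahmagupta–Fibonacci identity (a² + b²)(c² + d²) = (ac − bd)² + (ad + bc)² = (ac + bd)² + (ad − bc)²:
  5 · 73 = 365: from (1² + 2²)(3² + 8²), take (1·3 − 2·8, 1·8 + 2·3) = (3 − 16, 8 + 6) = (-13, 14); dropping signs (only squares matter) gives (13, 14); check 13² + 14² = 169 + 196 = 365 ✓.
  Scale by k = 2: (2·13, 2·14) = (26, 28).
Step 4: Order so x ≤ y and verify: 26² + 28² = 676 + 784 = 1460 = n. ✓

n = 1460 = 26² + 28² (one valid representation with x ≤ y).


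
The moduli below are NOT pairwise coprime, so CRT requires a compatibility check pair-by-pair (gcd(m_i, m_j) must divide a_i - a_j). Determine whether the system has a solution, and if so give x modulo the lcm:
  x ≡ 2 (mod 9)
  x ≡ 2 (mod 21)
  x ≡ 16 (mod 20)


Moduli 9, 21, 20 are not pairwise coprime, so CRT works modulo lcm(m_i) when all pairwise compatibility conditions hold.
Pairwise compatibility: gcd(m_i, m_j) must divide a_i - a_j for every pair.
Merge one congruence at a time:
  Start: x ≡ 2 (mod 9).
  Combine with x ≡ 2 (mod 21): gcd(9, 21) = 3; 2 - 2 = 0, which IS divisible by 3, so compatible.
    Write x = 2 + 9·t and substitute into x ≡ 2 (mod 21): 9·t ≡ 2 − 2 = 0 (mod 21).
    Divide the congruence (and modulus) by g = 3: 3·t ≡ 0 (mod 7).
    The inverse of 3 mod 7 is 5 (since 3·5 = 15 = 2·7 + 1), so t ≡ 5·0 = 0 ≡ 0 (mod 7).
    Then x = 2 + 9·0 = 2, valid modulo lcm(9, 21) = 63: x ≡ 2 (mod 63).
  Combine with x ≡ 16 (mod 20): gcd(63, 20) = 1; 16 - 2 = 14, which IS divisible by 1, so compatible.
    Write x = 2 + 63·t and substitute into x ≡ 16 (mod 20): 63·t ≡ 16 − 2 = 14 (mod 20).
    Reduce coefficients mod 20: 3·t ≡ 14 (mod 20).
    The inverse of 3 mod 20 is 7 (since 3·7 = 21 = 1·20 + 1), so t ≡ 7·14 = 98 ≡ 18 (mod 20).
    Then x = 2 + 63·18 = 1136, valid modulo lcm(63, 20) = 1260: x ≡ 1136 (mod 1260).
Verify: 1136 mod 9 = 2, 1136 mod 21 = 2, 1136 mod 20 = 16.

x ≡ 1136 (mod 1260).


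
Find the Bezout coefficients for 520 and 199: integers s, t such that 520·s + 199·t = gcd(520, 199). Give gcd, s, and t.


Euclidean algorithm on (520, 199) — divide until remainder is 0:
  520 = 2 · 199 + 122
  199 = 1 · 122 + 77
  122 = 1 · 77 + 45
  77 = 1 · 45 + 32
  45 = 1 · 32 + 13
  32 = 2 · 13 + 6
  13 = 2 · 6 + 1
  6 = 6 · 1 + 0
gcd(520, 199) = 1.
Track Bezout coefficients alongside the remainders: start with r₀ = 520 = a·1 + b·0 (s = 1, t = 0) and r₁ = 199 = a·0 + b·1 (s = 0, t = 1); each new remainder r_{k+1} = r_{k-1} − q_k·r_k inherits s_{k+1} = s_{k-1} − q_k·s_k, t_{k+1} = t_{k-1} − q_k·t_k, so r_k = a·s_k + b·t_k at every step:
  q = 2: r = 122, s = 1 − 2·0 = 1, t = 0 − 2·1 = -2  (check: 520·1 + 199·(-2) = 122)
  q = 1: r = 77, s = 0 − 1·1 = -1, t = 1 − 1·(-2) = 3  (check: 520·(-1) + 199·3 = 77)
  q = 1: r = 45, s = 1 − 1·(-1) = 2, t = -2 − 1·3 = -5  (check: 520·2 + 199·(-5) = 45)
  q = 1: r = 32, s = -1 − 1·2 = -3, t = 3 − 1·(-5) = 8  (check: 520·(-3) + 199·8 = 32)
  q = 1: r = 13, s = 2 − 1·(-3) = 5, t = -5 − 1·8 = -13  (check: 520·5 + 199·(-13) = 13)
  q = 2: r = 6, s = -3 − 2·5 = -13, t = 8 − 2·(-13) = 34  (check: 520·(-13) + 199·34 = 6)
  q = 2: r = 1, s = 5 − 2·(-13) = 31, t = -13 − 2·34 = -81  (check: 520·31 + 199·(-81) = 1)
The row with r = 1 (the gcd) gives the Bezout coefficients s = 31, t = -81.
Result: 520 · (31) + 199 · (-81) = 1.

gcd(520, 199) = 1; s = 31, t = -81 (check: 520·31 + 199·(-81) = 1).


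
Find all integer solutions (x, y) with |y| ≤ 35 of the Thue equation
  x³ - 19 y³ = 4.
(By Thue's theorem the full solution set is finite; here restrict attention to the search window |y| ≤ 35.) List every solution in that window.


The equation is x³ - 19y³ = 4. For fixed y, x³ = 19·y³ + 4, so a solution requires the RHS to be a perfect cube.
Strategy: iterate y from -35 to 35, compute RHS = 19·y³ + 4, and check whether it is a (positive or negative) perfect cube.
Check small values of y:
  y = 0: RHS = 4 is not a perfect cube.
  y = 1: RHS = 23 is not a perfect cube.
  y = -1: RHS = -15 is not a perfect cube.
  y = 2: RHS = 156 is not a perfect cube.
  y = -2: RHS = -148 is not a perfect cube.
  y = 3: RHS = 517 is not a perfect cube.
  y = -3: RHS = -509 is not a perfect cube.
Continuing the search up to |y| = 35 finds no solutions either.
No (x, y) in the scanned range satisfies the equation.

No integer solutions with |y| ≤ 35.


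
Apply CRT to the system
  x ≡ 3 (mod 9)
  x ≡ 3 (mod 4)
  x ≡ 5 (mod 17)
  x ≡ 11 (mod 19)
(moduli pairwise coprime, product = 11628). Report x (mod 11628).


Product of moduli M = 9 · 4 · 17 · 19 = 11628.
Merge one congruence at a time:
  Start: x ≡ 3 (mod 9).
  Combine with x ≡ 3 (mod 4); new modulus lcm = 36.
    Write x = 3 + 9·t and substitute into x ≡ 3 (mod 4): 9·t ≡ 3 − 3 = 0 (mod 4).
    Reduce coefficients mod 4: 1·t ≡ 0 (mod 4).
    So t ≡ 0 (mod 4).
    Then x = 3 + 9·0 = 3, valid modulo lcm(9, 4) = 36: x ≡ 3 (mod 36).
  Combine with x ≡ 5 (mod 17); new modulus lcm = 612.
    Write x = 3 + 36·t and substitute into x ≡ 5 (mod 17): 36·t ≡ 5 − 3 = 2 (mod 17).
    Reduce coefficients mod 17: 2·t ≡ 2 (mod 17).
    The inverse of 2 mod 17 is 9 (since 2·9 = 18 = 1·17 + 1), so t ≡ 9·2 = 18 ≡ 1 (mod 17).
    Then x = 3 + 36·1 = 39, valid modulo lcm(36, 17) = 612: x ≡ 39 (mod 612).
  Combine with x ≡ 11 (mod 19); new modulus lcm = 11628.
    Write x = 39 + 612·t and substitute into x ≡ 11 (mod 19): 612·t ≡ 11 − 39 = -28 (mod 19).
    Reduce coefficients mod 19: 4·t ≡ 10 (mod 19).
    The inverse of 4 mod 19 is 5 (since 4·5 = 20 = 1·19 + 1), so t ≡ 5·10 = 50 ≡ 12 (mod 19).
    Then x = 39 + 612·12 = 7383, valid modulo lcm(612, 19) = 11628: x ≡ 7383 (mod 11628).
Verify against each original: 7383 mod 9 = 3, 7383 mod 4 = 3, 7383 mod 17 = 5, 7383 mod 19 = 11.

x ≡ 7383 (mod 11628).


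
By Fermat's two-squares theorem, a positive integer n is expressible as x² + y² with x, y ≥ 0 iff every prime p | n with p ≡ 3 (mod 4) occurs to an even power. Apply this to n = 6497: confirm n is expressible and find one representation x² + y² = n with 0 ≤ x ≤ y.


Step 1: Factor n = 6497 = 73 · 89.
Step 2: Check the mod-4 condition on each prime factor: 73 ≡ 1 (mod 4), exponent 1; 89 ≡ 1 (mod 4), exponent 1.
All primes ≡ 3 (mod 4) appear to even exponent (or don't appear), so by the two-squares theorem n IS expressible as a sum of two squares.
Step 3: Build a representation. Here n = 73 · 89 is a product of primes ≡ 1 (mod 4). Each prime p ≡ 1 (mod 4) is itself a sum of two squares; find a² by testing p − a² for a perfect square:
  73: 73 − 1² = 72, 73 − 2² = 69, 73 − 3² = 64 = 8² ⇒ 73 = 3² + 8².
  89: 89 − 1² = 88, 89 − 2² = 85, 89 − 3² = 80, 89 − 4² = 73, 89 − 5² = 64 = 8² ⇒ 89 = 5² + 8².
  Combine using the Brahmagupta–Fibonacci identity (a² + b²)(c² + d²) = (ac − bd)² + (ad + bc)² = (ac + bd)² + (ad − bc)²:
  73 · 89 = 6497: from (3² + 8²)(5² + 8²), take (3·5 − 8·8, 3·8 + 8·5) = (15 − 64, 24 + 40) = (-49, 64); dropping signs (only squares matter) gives (49, 64); check 49² + 64² = 2401 + 4096 = 6497 ✓.
Step 4: Order so x ≤ y and verify: 49² + 64² = 2401 + 4096 = 6497 = n. ✓

n = 6497 = 49² + 64² (one valid representation with x ≤ y).


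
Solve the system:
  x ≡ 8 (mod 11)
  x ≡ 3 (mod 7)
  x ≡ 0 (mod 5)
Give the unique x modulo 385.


Moduli 11, 7, 5 are pairwise coprime; by CRT there is a unique solution modulo M = 11 · 7 · 5 = 385.
Solve pairwise, accumulating the modulus:
  Start with x ≡ 8 (mod 11).
  Combine with x ≡ 3 (mod 7): since gcd(11, 7) = 1, we get a unique residue mod 77.
    Write x = 8 + 11·t and substitute into x ≡ 3 (mod 7): 11·t ≡ 3 − 8 = -5 (mod 7).
    Reduce coefficients mod 7: 4·t ≡ 2 (mod 7).
    The inverse of 4 mod 7 is 2 (since 4·2 = 8 = 1·7 + 1), so t ≡ 2·2 = 4 ≡ 4 (mod 7).
    Then x = 8 + 11·4 = 52, valid modulo lcm(11, 7) = 77: x ≡ 52 (mod 77).
  Combine with x ≡ 0 (mod 5): since gcd(77, 5) = 1, we get a unique residue mod 385.
    Write x = 52 + 77·t and substitute into x ≡ 0 (mod 5): 77·t ≡ 0 − 52 = -52 (mod 5).
    Reduce coefficients mod 5: 2·t ≡ 3 (mod 5).
    The inverse of 2 mod 5 is 3 (since 2·3 = 6 = 1·5 + 1), so t ≡ 3·3 = 9 ≡ 4 (mod 5).
    Then x = 52 + 77·4 = 360, valid modulo lcm(77, 5) = 385: x ≡ 360 (mod 385).
Verify: 360 mod 11 = 8 ✓, 360 mod 7 = 3 ✓, 360 mod 5 = 0 ✓.

x ≡ 360 (mod 385).


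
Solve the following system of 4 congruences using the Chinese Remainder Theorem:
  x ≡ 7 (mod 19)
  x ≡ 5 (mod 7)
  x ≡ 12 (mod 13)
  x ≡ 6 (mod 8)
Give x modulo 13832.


Product of moduli M = 19 · 7 · 13 · 8 = 13832.
Merge one congruence at a time:
  Start: x ≡ 7 (mod 19).
  Combine with x ≡ 5 (mod 7); new modulus lcm = 133.
    Write x = 7 + 19·t and substitute into x ≡ 5 (mod 7): 19·t ≡ 5 − 7 = -2 (mod 7).
    Reduce coefficients mod 7: 5·t ≡ 5 (mod 7).
    The inverse of 5 mod 7 is 3 (since 5·3 = 15 = 2·7 + 1), so t ≡ 3·5 = 15 ≡ 1 (mod 7).
    Then x = 7 + 19·1 = 26, valid modulo lcm(19, 7) = 133: x ≡ 26 (mod 133).
  Combine with x ≡ 12 (mod 13); new modulus lcm = 1729.
    Write x = 26 + 133·t and substitute into x ≡ 12 (mod 13): 133·t ≡ 12 − 26 = -14 (mod 13).
    Reduce coefficients mod 13: 3·t ≡ 12 (mod 13).
    The inverse of 3 mod 13 is 9 (since 3·9 = 27 = 2·13 + 1), so t ≡ 9·12 = 108 ≡ 4 (mod 13).
    Then x = 26 + 133·4 = 558, valid modulo lcm(133, 13) = 1729: x ≡ 558 (mod 1729).
  Combine with x ≡ 6 (mod 8); new modulus lcm = 13832.
    Write x = 558 + 1729·t and substitute into x ≡ 6 (mod 8): 1729·t ≡ 6 − 558 = -552 (mod 8).
    Reduce coefficients mod 8: 1·t ≡ 0 (mod 8).
    So t ≡ 0 (mod 8).
    Then x = 558 + 1729·0 = 558, valid modulo lcm(1729, 8) = 13832: x ≡ 558 (mod 13832).
Verify against each original: 558 mod 19 = 7, 558 mod 7 = 5, 558 mod 13 = 12, 558 mod 8 = 6.

x ≡ 558 (mod 13832).


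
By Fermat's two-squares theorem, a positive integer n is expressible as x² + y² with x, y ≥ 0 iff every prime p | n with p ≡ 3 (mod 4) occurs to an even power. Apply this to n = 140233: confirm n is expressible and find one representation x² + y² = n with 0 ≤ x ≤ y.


Step 1: Factor n = 140233 = 17 · 73 · 113.
Step 2: Check the mod-4 condition on each prime factor: 17 ≡ 1 (mod 4), exponent 1; 73 ≡ 1 (mod 4), exponent 1; 113 ≡ 1 (mod 4), exponent 1.
All primes ≡ 3 (mod 4) appear to even exponent (or don't appear), so by the two-squares theorem n IS expressible as a sum of two squares.
Step 3: Build a representation. Here n = 17 · 73 · 113 is a product of primes ≡ 1 (mod 4). Each prime p ≡ 1 (mod 4) is itself a sum of two squares; find a² by testing p − a² for a perfect square:
  17: 17 − 1² = 16 = 4² ⇒ 17 = 1² + 4².
  73: 73 − 1² = 72, 73 − 2² = 69, 73 − 3² = 64 = 8² ⇒ 73 = 3² + 8².
  113: 113 − 1² = 112, 113 − 2² = 109, 113 − 3² = 104, 113 − 4² = 97, 113 − 5² = 88, 113 − 6² = 77, 113 − 7² = 64 = 8² ⇒ 113 = 7² + 8².
  Combine using the Brahmagupta–Fibonacci identity (a² + b²)(c² + d²) = (ac − bd)² + (ad + bc)² = (ac + bd)² + (ad − bc)²:
  17 · 73 = 1241: from (1² + 4²)(3² + 8²), take (1·3 − 4·8, 1·8 + 4·3) = (3 − 32, 8 + 12) = (-29, 20); dropping signs (only squares matter) gives (29, 20); check 29² + 20² = 841 + 400 = 1241 ✓.
  1241 · 113 = 140233: from (29² + 20²)(7² + 8²), take (29·7 − 20·8, 29·8 + 20·7) = (203 − 160, 232 + 140) = (43, 372); check 43² + 372² = 1849 + 138384 = 140233 ✓.
Step 4: Order so x ≤ y and verify: 43² + 372² = 1849 + 138384 = 140233 = n. ✓

n = 140233 = 43² + 372² (one valid representation with x ≤ y).


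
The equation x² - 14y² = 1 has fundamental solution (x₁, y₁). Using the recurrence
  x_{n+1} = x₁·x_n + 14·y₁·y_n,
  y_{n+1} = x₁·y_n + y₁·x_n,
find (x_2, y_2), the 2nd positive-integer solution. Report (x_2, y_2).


Step 1: Find the fundamental solution (x₁, y₁) of x² - 14y² = 1.
  Expand √14 as a continued fraction. a₀ = ⌊√14⌋ = 3; iterate m_{k+1} = d_k·a_k − m_k, d_{k+1} = (14 − m_{k+1}²)/d_k, a_{k+1} = ⌊(a₀ + m_{k+1})/d_{k+1}⌋ (starting m₀ = 0, d₀ = 1), with convergents p_k = a_k·p_{k-1} + p_{k-2}, q_k = a_k·q_{k-1} + q_{k-2} (p₋₁ = 1, q₋₁ = 0):
  k = 0: a₀ = 3; p₀/q₀ = 3/1; p₀² − 14·q₀² = 9 − 14 = -5.
  k = 1: m = 3, d = 5, a = ⌊(3 + 3)/5⌋ = 1; p/q = (1·3 + 1)/(1·1 + 0) = 4/1; p² − 14·q² = 16 − 14 = 2.
  k = 2: m = 2, d = 2, a = ⌊(3 + 2)/2⌋ = 2; p/q = (2·4 + 3)/(2·1 + 1) = 11/3; p² − 14·q² = 121 − 126 = -5.
  k = 3: m = 2, d = 5, a = ⌊(3 + 2)/5⌋ = 1; p/q = (1·11 + 4)/(1·3 + 1) = 15/4; p² − 14·q² = 225 − 224 = 1.
  The first convergent with p² − 14·q² = 1 gives the fundamental solution (x₁, y₁) = (15, 4).
Step 2: Apply the recurrence (x_{n+1}, y_{n+1}) = (x₁x_n + 14y₁y_n, x₁y_n + y₁x_n) repeatedly.
  From (x_1, y_1) = (15, 4): x_2 = 15·15 + 14·4·4 = 449; y_2 = 15·4 + 4·15 = 120.
Step 3: Verify x_2² - 14·y_2² = 201601 - 201600 = 1 (should be 1). ✓

(x_1, y_1) = (15, 4); (x_2, y_2) = (449, 120).


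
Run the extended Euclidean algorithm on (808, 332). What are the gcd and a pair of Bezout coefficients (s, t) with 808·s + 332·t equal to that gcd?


Euclidean algorithm on (808, 332) — divide until remainder is 0:
  808 = 2 · 332 + 144
  332 = 2 · 144 + 44
  144 = 3 · 44 + 12
  44 = 3 · 12 + 8
  12 = 1 · 8 + 4
  8 = 2 · 4 + 0
gcd(808, 332) = 4.
Track Bezout coefficients alongside the remainders: start with r₀ = 808 = a·1 + b·0 (s = 1, t = 0) and r₁ = 332 = a·0 + b·1 (s = 0, t = 1); each new remainder r_{k+1} = r_{k-1} − q_k·r_k inherits s_{k+1} = s_{k-1} − q_k·s_k, t_{k+1} = t_{k-1} − q_k·t_k, so r_k = a·s_k + b·t_k at every step:
  q = 2: r = 144, s = 1 − 2·0 = 1, t = 0 − 2·1 = -2  (check: 808·1 + 332·(-2) = 144)
  q = 2: r = 44, s = 0 − 2·1 = -2, t = 1 − 2·(-2) = 5  (check: 808·(-2) + 332·5 = 44)
  q = 3: r = 12, s = 1 − 3·(-2) = 7, t = -2 − 3·5 = -17  (check: 808·7 + 332·(-17) = 12)
  q = 3: r = 8, s = -2 − 3·7 = -23, t = 5 − 3·(-17) = 56  (check: 808·(-23) + 332·56 = 8)
  q = 1: r = 4, s = 7 − 1·(-23) = 30, t = -17 − 1·56 = -73  (check: 808·30 + 332·(-73) = 4)
The row with r = 4 (the gcd) gives the Bezout coefficients s = 30, t = -73.
Result: 808 · (30) + 332 · (-73) = 4.

gcd(808, 332) = 4; s = 30, t = -73 (check: 808·30 + 332·(-73) = 4).


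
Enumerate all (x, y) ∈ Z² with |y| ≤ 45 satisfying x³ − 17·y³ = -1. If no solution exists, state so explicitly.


The equation is x³ - 17y³ = -1. For fixed y, x³ = 17·y³ − 1, so a solution requires the RHS to be a perfect cube.
Strategy: iterate y from -45 to 45, compute RHS = 17·y³ − 1, and check whether it is a (positive or negative) perfect cube.
Check small values of y:
  y = 0: RHS = -1 = (-1)³ ⇒ x = -1 works.
  y = 1: RHS = 16 is not a perfect cube.
  y = -1: RHS = -18 is not a perfect cube.
  y = 2: RHS = 135 is not a perfect cube.
  y = -2: RHS = -137 is not a perfect cube.
  y = 3: RHS = 458 is not a perfect cube.
  y = -3: RHS = -460 is not a perfect cube.
Continuing, at y = -7: RHS = -5832 = (-18)³ ⇒ x = -18 works.
Searching the remaining y in |y| ≤ 45 finds no further solutions.
Collected solutions: (-1, 0), (-18, -7).

Solutions (with |y| ≤ 45): (-1, 0), (-18, -7).


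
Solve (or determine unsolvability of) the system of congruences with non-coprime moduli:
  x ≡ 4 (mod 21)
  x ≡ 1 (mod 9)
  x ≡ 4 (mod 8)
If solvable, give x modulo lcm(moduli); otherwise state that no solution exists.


Moduli 21, 9, 8 are not pairwise coprime, so CRT works modulo lcm(m_i) when all pairwise compatibility conditions hold.
Pairwise compatibility: gcd(m_i, m_j) must divide a_i - a_j for every pair.
Merge one congruence at a time:
  Start: x ≡ 4 (mod 21).
  Combine with x ≡ 1 (mod 9): gcd(21, 9) = 3; 1 - 4 = -3, which IS divisible by 3, so compatible.
    Write x = 4 + 21·t and substitute into x ≡ 1 (mod 9): 21·t ≡ 1 − 4 = -3 (mod 9).
    Divide the congruence (and modulus) by g = 3: 7·t ≡ -1 (mod 3).
    Reduce coefficients mod 3: 1·t ≡ 2 (mod 3).
    So t ≡ 2 (mod 3).
    Then x = 4 + 21·2 = 46, valid modulo lcm(21, 9) = 63: x ≡ 46 (mod 63).
  Combine with x ≡ 4 (mod 8): gcd(63, 8) = 1; 4 - 46 = -42, which IS divisible by 1, so compatible.
    Write x = 46 + 63·t and substitute into x ≡ 4 (mod 8): 63·t ≡ 4 − 46 = -42 (mod 8).
    Reduce coefficients mod 8: 7·t ≡ 6 (mod 8).
    The inverse of 7 mod 8 is 7 (since 7·7 = 49 = 6·8 + 1), so t ≡ 7·6 = 42 ≡ 2 (mod 8).
    Then x = 46 + 63·2 = 172, valid modulo lcm(63, 8) = 504: x ≡ 172 (mod 504).
Verify: 172 mod 21 = 4, 172 mod 9 = 1, 172 mod 8 = 4.

x ≡ 172 (mod 504).


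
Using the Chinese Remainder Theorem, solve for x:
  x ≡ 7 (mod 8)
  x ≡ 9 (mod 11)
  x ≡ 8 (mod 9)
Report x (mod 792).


Moduli 8, 11, 9 are pairwise coprime; by CRT there is a unique solution modulo M = 8 · 11 · 9 = 792.
Solve pairwise, accumulating the modulus:
  Start with x ≡ 7 (mod 8).
  Combine with x ≡ 9 (mod 11): since gcd(8, 11) = 1, we get a unique residue mod 88.
    Write x = 7 + 8·t and substitute into x ≡ 9 (mod 11): 8·t ≡ 9 − 7 = 2 (mod 11).
    The inverse of 8 mod 11 is 7 (since 8·7 = 56 = 5·11 + 1), so t ≡ 7·2 = 14 ≡ 3 (mod 11).
    Then x = 7 + 8·3 = 31, valid modulo lcm(8, 11) = 88: x ≡ 31 (mod 88).
  Combine with x ≡ 8 (mod 9): since gcd(88, 9) = 1, we get a unique residue mod 792.
    Write x = 31 + 88·t and substitute into x ≡ 8 (mod 9): 88·t ≡ 8 − 31 = -23 (mod 9).
    Reduce coefficients mod 9: 7·t ≡ 4 (mod 9).
    The inverse of 7 mod 9 is 4 (since 7·4 = 28 = 3·9 + 1), so t ≡ 4·4 = 16 ≡ 7 (mod 9).
    Then x = 31 + 88·7 = 647, valid modulo lcm(88, 9) = 792: x ≡ 647 (mod 792).
Verify: 647 mod 8 = 7 ✓, 647 mod 11 = 9 ✓, 647 mod 9 = 8 ✓.

x ≡ 647 (mod 792).


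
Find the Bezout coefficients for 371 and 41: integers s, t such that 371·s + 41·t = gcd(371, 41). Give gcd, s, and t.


Euclidean algorithm on (371, 41) — divide until remainder is 0:
  371 = 9 · 41 + 2
  41 = 20 · 2 + 1
  2 = 2 · 1 + 0
gcd(371, 41) = 1.
Track Bezout coefficients alongside the remainders: start with r₀ = 371 = a·1 + b·0 (s = 1, t = 0) and r₁ = 41 = a·0 + b·1 (s = 0, t = 1); each new remainder r_{k+1} = r_{k-1} − q_k·r_k inherits s_{k+1} = s_{k-1} − q_k·s_k, t_{k+1} = t_{k-1} − q_k·t_k, so r_k = a·s_k + b·t_k at every step:
  q = 9: r = 2, s = 1 − 9·0 = 1, t = 0 − 9·1 = -9  (check: 371·1 + 41·(-9) = 2)
  q = 20: r = 1, s = 0 − 20·1 = -20, t = 1 − 20·(-9) = 181  (check: 371·(-20) + 41·181 = 1)
The row with r = 1 (the gcd) gives the Bezout coefficients s = -20, t = 181.
Result: 371 · (-20) + 41 · (181) = 1.

gcd(371, 41) = 1; s = -20, t = 181 (check: 371·(-20) + 41·181 = 1).


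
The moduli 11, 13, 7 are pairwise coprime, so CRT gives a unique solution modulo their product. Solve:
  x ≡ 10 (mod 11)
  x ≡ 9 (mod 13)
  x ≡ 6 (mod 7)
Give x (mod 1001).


Moduli 11, 13, 7 are pairwise coprime; by CRT there is a unique solution modulo M = 11 · 13 · 7 = 1001.
Solve pairwise, accumulating the modulus:
  Start with x ≡ 10 (mod 11).
  Combine with x ≡ 9 (mod 13): since gcd(11, 13) = 1, we get a unique residue mod 143.
    Write x = 10 + 11·t and substitute into x ≡ 9 (mod 13): 11·t ≡ 9 − 10 = -1 (mod 13).
    Reduce coefficients mod 13: 11·t ≡ 12 (mod 13).
    The inverse of 11 mod 13 is 6 (since 11·6 = 66 = 5·13 + 1), so t ≡ 6·12 = 72 ≡ 7 (mod 13).
    Then x = 10 + 11·7 = 87, valid modulo lcm(11, 13) = 143: x ≡ 87 (mod 143).
  Combine with x ≡ 6 (mod 7): since gcd(143, 7) = 1, we get a unique residue mod 1001.
    Write x = 87 + 143·t and substitute into x ≡ 6 (mod 7): 143·t ≡ 6 − 87 = -81 (mod 7).
    Reduce coefficients mod 7: 3·t ≡ 3 (mod 7).
    The inverse of 3 mod 7 is 5 (since 3·5 = 15 = 2·7 + 1), so t ≡ 5·3 = 15 ≡ 1 (mod 7).
    Then x = 87 + 143·1 = 230, valid modulo lcm(143, 7) = 1001: x ≡ 230 (mod 1001).
Verify: 230 mod 11 = 10 ✓, 230 mod 13 = 9 ✓, 230 mod 7 = 6 ✓.

x ≡ 230 (mod 1001).


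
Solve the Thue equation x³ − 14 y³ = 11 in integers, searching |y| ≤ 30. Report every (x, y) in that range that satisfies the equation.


The equation is x³ - 14y³ = 11. For fixed y, x³ = 14·y³ + 11, so a solution requires the RHS to be a perfect cube.
Strategy: iterate y from -30 to 30, compute RHS = 14·y³ + 11, and check whether it is a (positive or negative) perfect cube.
Check small values of y:
  y = 0: RHS = 11 is not a perfect cube.
  y = 1: RHS = 25 is not a perfect cube.
  y = -1: RHS = -3 is not a perfect cube.
  y = 2: RHS = 123 is not a perfect cube.
  y = -2: RHS = -101 is not a perfect cube.
  y = 3: RHS = 389 is not a perfect cube.
  y = -3: RHS = -367 is not a perfect cube.
Continuing the search up to |y| = 30 finds no solutions either.
No (x, y) in the scanned range satisfies the equation.

No integer solutions with |y| ≤ 30.


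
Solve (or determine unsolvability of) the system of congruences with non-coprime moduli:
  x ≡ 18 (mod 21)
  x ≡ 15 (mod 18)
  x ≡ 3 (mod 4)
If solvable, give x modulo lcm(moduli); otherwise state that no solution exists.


Moduli 21, 18, 4 are not pairwise coprime, so CRT works modulo lcm(m_i) when all pairwise compatibility conditions hold.
Pairwise compatibility: gcd(m_i, m_j) must divide a_i - a_j for every pair.
Merge one congruence at a time:
  Start: x ≡ 18 (mod 21).
  Combine with x ≡ 15 (mod 18): gcd(21, 18) = 3; 15 - 18 = -3, which IS divisible by 3, so compatible.
    Write x = 18 + 21·t and substitute into x ≡ 15 (mod 18): 21·t ≡ 15 − 18 = -3 (mod 18).
    Divide the congruence (and modulus) by g = 3: 7·t ≡ -1 (mod 6).
    Reduce coefficients mod 6: 1·t ≡ 5 (mod 6).
    So t ≡ 5 (mod 6).
    Then x = 18 + 21·5 = 123, valid modulo lcm(21, 18) = 126: x ≡ 123 (mod 126).
  Combine with x ≡ 3 (mod 4): gcd(126, 4) = 2; 3 - 123 = -120, which IS divisible by 2, so compatible.
    Write x = 123 + 126·t and substitute into x ≡ 3 (mod 4): 126·t ≡ 3 − 123 = -120 (mod 4).
    Divide the congruence (and modulus) by g = 2: 63·t ≡ -60 (mod 2).
    Reduce coefficients mod 2: 1·t ≡ 0 (mod 2).
    So t ≡ 0 (mod 2).
    Then x = 123 + 126·0 = 123, valid modulo lcm(126, 4) = 252: x ≡ 123 (mod 252).
Verify: 123 mod 21 = 18, 123 mod 18 = 15, 123 mod 4 = 3.

x ≡ 123 (mod 252).


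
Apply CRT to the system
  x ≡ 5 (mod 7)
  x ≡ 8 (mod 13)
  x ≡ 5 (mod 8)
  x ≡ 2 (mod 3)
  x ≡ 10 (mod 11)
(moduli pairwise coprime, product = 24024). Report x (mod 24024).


Product of moduli M = 7 · 13 · 8 · 3 · 11 = 24024.
Merge one congruence at a time:
  Start: x ≡ 5 (mod 7).
  Combine with x ≡ 8 (mod 13); new modulus lcm = 91.
    Write x = 5 + 7·t and substitute into x ≡ 8 (mod 13): 7·t ≡ 8 − 5 = 3 (mod 13).
    The inverse of 7 mod 13 is 2 (since 7·2 = 14 = 1·13 + 1), so t ≡ 2·3 = 6 ≡ 6 (mod 13).
    Then x = 5 + 7·6 = 47, valid modulo lcm(7, 13) = 91: x ≡ 47 (mod 91).
  Combine with x ≡ 5 (mod 8); new modulus lcm = 728.
    Write x = 47 + 91·t and substitute into x ≡ 5 (mod 8): 91·t ≡ 5 − 47 = -42 (mod 8).
    Reduce coefficients mod 8: 3·t ≡ 6 (mod 8).
    The inverse of 3 mod 8 is 3 (since 3·3 = 9 = 1·8 + 1), so t ≡ 3·6 = 18 ≡ 2 (mod 8).
    Then x = 47 + 91·2 = 229, valid modulo lcm(91, 8) = 728: x ≡ 229 (mod 728).
  Combine with x ≡ 2 (mod 3); new modulus lcm = 2184.
    Write x = 229 + 728·t and substitute into x ≡ 2 (mod 3): 728·t ≡ 2 − 229 = -227 (mod 3).
    Reduce coefficients mod 3: 2·t ≡ 1 (mod 3).
    The inverse of 2 mod 3 is 2 (since 2·2 = 4 = 1·3 + 1), so t ≡ 2·1 = 2 ≡ 2 (mod 3).
    Then x = 229 + 728·2 = 1685, valid modulo lcm(728, 3) = 2184: x ≡ 1685 (mod 2184).
  Combine with x ≡ 10 (mod 11); new modulus lcm = 24024.
    Write x = 1685 + 2184·t and substitute into x ≡ 10 (mod 11): 2184·t ≡ 10 − 1685 = -1675 (mod 11).
    Reduce coefficients mod 11: 6·t ≡ 8 (mod 11).
    The inverse of 6 mod 11 is 2 (since 6·2 = 12 = 1·11 + 1), so t ≡ 2·8 = 16 ≡ 5 (mod 11).
    Then x = 1685 + 2184·5 = 12605, valid modulo lcm(2184, 11) = 24024: x ≡ 12605 (mod 24024).
Verify against each original: 12605 mod 7 = 5, 12605 mod 13 = 8, 12605 mod 8 = 5, 12605 mod 3 = 2, 12605 mod 11 = 10.

x ≡ 12605 (mod 24024).


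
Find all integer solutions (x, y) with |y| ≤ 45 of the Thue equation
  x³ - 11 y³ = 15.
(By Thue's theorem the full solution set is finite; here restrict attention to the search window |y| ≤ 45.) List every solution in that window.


The equation is x³ - 11y³ = 15. For fixed y, x³ = 11·y³ + 15, so a solution requires the RHS to be a perfect cube.
Strategy: iterate y from -45 to 45, compute RHS = 11·y³ + 15, and check whether it is a (positive or negative) perfect cube.
Check small values of y:
  y = 0: RHS = 15 is not a perfect cube.
  y = 1: RHS = 26 is not a perfect cube.
  y = -1: RHS = 4 is not a perfect cube.
  y = 2: RHS = 103 is not a perfect cube.
  y = -2: RHS = -73 is not a perfect cube.
  y = 3: RHS = 312 is not a perfect cube.
  y = -3: RHS = -282 is not a perfect cube.
Continuing the search up to |y| = 45 finds no solutions either.
No (x, y) in the scanned range satisfies the equation.

No integer solutions with |y| ≤ 45.


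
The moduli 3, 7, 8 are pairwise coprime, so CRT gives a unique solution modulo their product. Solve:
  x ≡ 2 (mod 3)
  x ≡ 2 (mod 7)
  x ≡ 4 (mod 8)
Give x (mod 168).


Moduli 3, 7, 8 are pairwise coprime; by CRT there is a unique solution modulo M = 3 · 7 · 8 = 168.
Solve pairwise, accumulating the modulus:
  Start with x ≡ 2 (mod 3).
  Combine with x ≡ 2 (mod 7): since gcd(3, 7) = 1, we get a unique residue mod 21.
    Write x = 2 + 3·t and substitute into x ≡ 2 (mod 7): 3·t ≡ 2 − 2 = 0 (mod 7).
    The inverse of 3 mod 7 is 5 (since 3·5 = 15 = 2·7 + 1), so t ≡ 5·0 = 0 ≡ 0 (mod 7).
    Then x = 2 + 3·0 = 2, valid modulo lcm(3, 7) = 21: x ≡ 2 (mod 21).
  Combine with x ≡ 4 (mod 8): since gcd(21, 8) = 1, we get a unique residue mod 168.
    Write x = 2 + 21·t and substitute into x ≡ 4 (mod 8): 21·t ≡ 4 − 2 = 2 (mod 8).
    Reduce coefficients mod 8: 5·t ≡ 2 (mod 8).
    The inverse of 5 mod 8 is 5 (since 5·5 = 25 = 3·8 + 1), so t ≡ 5·2 = 10 ≡ 2 (mod 8).
    Then x = 2 + 21·2 = 44, valid modulo lcm(21, 8) = 168: x ≡ 44 (mod 168).
Verify: 44 mod 3 = 2 ✓, 44 mod 7 = 2 ✓, 44 mod 8 = 4 ✓.

x ≡ 44 (mod 168).


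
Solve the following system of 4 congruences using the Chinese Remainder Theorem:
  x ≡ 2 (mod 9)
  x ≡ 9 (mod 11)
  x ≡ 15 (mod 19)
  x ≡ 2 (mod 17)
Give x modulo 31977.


Product of moduli M = 9 · 11 · 19 · 17 = 31977.
Merge one congruence at a time:
  Start: x ≡ 2 (mod 9).
  Combine with x ≡ 9 (mod 11); new modulus lcm = 99.
    Write x = 2 + 9·t and substitute into x ≡ 9 (mod 11): 9·t ≡ 9 − 2 = 7 (mod 11).
    The inverse of 9 mod 11 is 5 (since 9·5 = 45 = 4·11 + 1), so t ≡ 5·7 = 35 ≡ 2 (mod 11).
    Then x = 2 + 9·2 = 20, valid modulo lcm(9, 11) = 99: x ≡ 20 (mod 99).
  Combine with x ≡ 15 (mod 19); new modulus lcm = 1881.
    Write x = 20 + 99·t and substitute into x ≡ 15 (mod 19): 99·t ≡ 15 − 20 = -5 (mod 19).
    Reduce coefficients mod 19: 4·t ≡ 14 (mod 19).
    The inverse of 4 mod 19 is 5 (since 4·5 = 20 = 1·19 + 1), so t ≡ 5·14 = 70 ≡ 13 (mod 19).
    Then x = 20 + 99·13 = 1307, valid modulo lcm(99, 19) = 1881: x ≡ 1307 (mod 1881).
  Combine with x ≡ 2 (mod 17); new modulus lcm = 31977.
    Write x = 1307 + 1881·t and substitute into x ≡ 2 (mod 17): 1881·t ≡ 2 − 1307 = -1305 (mod 17).
    Reduce coefficients mod 17: 11·t ≡ 4 (mod 17).
    The inverse of 11 mod 17 is 14 (since 11·14 = 154 = 9·17 + 1), so t ≡ 14·4 = 56 ≡ 5 (mod 17).
    Then x = 1307 + 1881·5 = 10712, valid modulo lcm(1881, 17) = 31977: x ≡ 10712 (mod 31977).
Verify against each original: 10712 mod 9 = 2, 10712 mod 11 = 9, 10712 mod 19 = 15, 10712 mod 17 = 2.

x ≡ 10712 (mod 31977).


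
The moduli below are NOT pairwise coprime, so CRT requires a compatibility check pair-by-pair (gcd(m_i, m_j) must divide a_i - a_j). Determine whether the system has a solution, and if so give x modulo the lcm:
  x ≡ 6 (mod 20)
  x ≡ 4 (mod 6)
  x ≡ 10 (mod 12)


Moduli 20, 6, 12 are not pairwise coprime, so CRT works modulo lcm(m_i) when all pairwise compatibility conditions hold.
Pairwise compatibility: gcd(m_i, m_j) must divide a_i - a_j for every pair.
Merge one congruence at a time:
  Start: x ≡ 6 (mod 20).
  Combine with x ≡ 4 (mod 6): gcd(20, 6) = 2; 4 - 6 = -2, which IS divisible by 2, so compatible.
    Write x = 6 + 20·t and substitute into x ≡ 4 (mod 6): 20·t ≡ 4 − 6 = -2 (mod 6).
    Divide the congruence (and modulus) by g = 2: 10·t ≡ -1 (mod 3).
    Reduce coefficients mod 3: 1·t ≡ 2 (mod 3).
    So t ≡ 2 (mod 3).
    Then x = 6 + 20·2 = 46, valid modulo lcm(20, 6) = 60: x ≡ 46 (mod 60).
  Combine with x ≡ 10 (mod 12): gcd(60, 12) = 12; 10 - 46 = -36, which IS divisible by 12, so compatible.
    Write x = 46 + 60·t and substitute into x ≡ 10 (mod 12): 60·t ≡ 10 − 46 = -36 (mod 12).
    Divide the congruence (and modulus) by g = 12: 5·t ≡ -3 (mod 1).
    Modulo 1 every t works; take t = 0.
    Then x = 46 + 60·0 = 46, valid modulo lcm(60, 12) = 60: x ≡ 46 (mod 60).
Verify: 46 mod 20 = 6, 46 mod 6 = 4, 46 mod 12 = 10.

x ≡ 46 (mod 60).
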